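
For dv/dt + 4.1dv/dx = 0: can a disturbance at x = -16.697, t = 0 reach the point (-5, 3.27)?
No. Only data at x = -18.407 affects (-5, 3.27). Advection has one-way propagation along characteristics.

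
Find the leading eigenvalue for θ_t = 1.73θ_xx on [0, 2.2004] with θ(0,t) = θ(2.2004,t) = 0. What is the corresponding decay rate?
Eigenvalues: λₙ = 1.73n²π²/2.2004².
First three modes:
  n=1: λ₁ = 1.73π²/2.2004² ≈ 3.526
  n=2: λ₂ = 6.92π²/2.2004² ≈ 14.106 (4× faster decay)
  n=3: λ₃ = 15.57π²/2.2004² ≈ 31.738 (9× faster decay)
As t → ∞, higher modes decay exponentially faster. The n=1 mode dominates: θ ~ c₁ sin(πx/2.2004) e^{-λ₁t}.
Decay rate: λ₁ = 1.73π²/2.2004² ≈ 3.526.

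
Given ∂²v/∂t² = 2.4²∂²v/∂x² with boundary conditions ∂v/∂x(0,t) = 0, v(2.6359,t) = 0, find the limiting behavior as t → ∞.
v oscillates (no decay). Energy is conserved; the solution oscillates indefinitely as standing waves.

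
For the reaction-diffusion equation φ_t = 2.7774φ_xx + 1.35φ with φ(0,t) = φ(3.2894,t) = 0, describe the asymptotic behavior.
φ → 0. Diffusion dominates reaction (r=1.35 < κπ²/L²≈2.53); solution decays.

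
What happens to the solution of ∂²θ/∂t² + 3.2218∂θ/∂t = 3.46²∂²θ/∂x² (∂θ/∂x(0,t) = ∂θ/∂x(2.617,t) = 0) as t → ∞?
θ → constant (steady state). Damping (γ=3.2218) dissipates the nonconstant modes; with Neumann BCs the spatial average obeys M''+γM'=0 and tends to a finite limit.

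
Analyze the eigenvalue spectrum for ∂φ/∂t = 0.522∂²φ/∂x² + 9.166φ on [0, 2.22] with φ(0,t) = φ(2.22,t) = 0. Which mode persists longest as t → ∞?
Eigenvalues: λₙ = 0.522n²π²/2.22² - 9.166.
First three modes:
  n=1: λ₁ = 0.522π²/2.22² - 9.166 ≈ -8.121
  n=2: λ₂ = 2.088π²/2.22² - 9.166 ≈ -4.985
  n=3: λ₃ = 4.698π²/2.22² - 9.166 ≈ 0.242
Since 0.522π²/2.22² ≈ 1.045 < 9.166, λ₁ < 0.
The n=1 mode grows fastest (−λₙ is largest for n=1) → dominates.
Asymptotic: φ ~ c₁ sin(πx/2.22) e^{8.121t} (exponential growth at rate −λ₁ ≈ 8.121).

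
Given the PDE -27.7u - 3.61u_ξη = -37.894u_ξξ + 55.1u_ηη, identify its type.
Rewriting in standard form: 37.894u_ξξ - 3.61u_ξη - 55.1u_ηη - 27.7u = 0. The second-order coefficients are A = 37.894, B = -3.61, C = -55.1. Since B² - 4AC = 8364.8697 > 0, this is a hyperbolic PDE.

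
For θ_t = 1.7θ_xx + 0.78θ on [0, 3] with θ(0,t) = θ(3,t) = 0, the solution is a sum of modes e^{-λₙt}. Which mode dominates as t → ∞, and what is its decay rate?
Eigenvalues: λₙ = 1.7n²π²/3² - 0.78.
First three modes:
  n=1: λ₁ = 1.7π²/3² - 0.78 ≈ 1.084
  n=2: λ₂ = 6.8π²/3² - 0.78 ≈ 6.677
  n=3: λ₃ = 15.3π²/3² - 0.78 ≈ 15.998
Since 1.7π²/3² ≈ 1.864 > 0.78, all λₙ > 0.
The n=1 mode decays slowest → dominates as t → ∞.
Asymptotic: θ ~ c₁ sin(πx/3) e^{-λ₁t} with decay rate λ₁ ≈ 1.084.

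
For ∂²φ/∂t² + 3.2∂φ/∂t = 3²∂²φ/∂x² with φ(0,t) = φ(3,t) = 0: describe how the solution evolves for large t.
φ → 0. Damping (γ=3.2) dissipates energy; oscillations decay exponentially.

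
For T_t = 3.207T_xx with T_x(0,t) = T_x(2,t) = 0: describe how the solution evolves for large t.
T → constant (steady state). Heat is conserved (no flux at boundaries); solution approaches the spatial average.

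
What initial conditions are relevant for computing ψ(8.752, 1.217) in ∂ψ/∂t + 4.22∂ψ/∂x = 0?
A single point: x = 3.61626. The characteristic through (8.752, 1.217) is x - 4.22t = const, so x = 8.752 - 4.22·1.217 = 3.61626.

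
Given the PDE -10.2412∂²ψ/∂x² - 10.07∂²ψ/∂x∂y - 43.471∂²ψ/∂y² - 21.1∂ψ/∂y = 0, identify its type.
The second-order coefficients are A = -10.2412, B = -10.07, C = -43.471. Since B² - 4AC = -1679.3759208 < 0, this is an elliptic PDE.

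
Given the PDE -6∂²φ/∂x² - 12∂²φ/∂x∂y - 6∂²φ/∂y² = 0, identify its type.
The second-order coefficients are A = -6, B = -12, C = -6. Since B² - 4AC = 0 = 0, this is a parabolic PDE.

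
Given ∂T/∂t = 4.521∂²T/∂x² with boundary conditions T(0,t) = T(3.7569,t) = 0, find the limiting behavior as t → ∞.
T → 0. Heat diffuses out through both boundaries.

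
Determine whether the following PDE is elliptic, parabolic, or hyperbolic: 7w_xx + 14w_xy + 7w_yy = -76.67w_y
Rewriting in standard form: 7w_xx + 14w_xy + 7w_yy + 76.67w_y = 0. Coefficients: A = 7, B = 14, C = 7. B² - 4AC = 0, which is zero, so the equation is parabolic.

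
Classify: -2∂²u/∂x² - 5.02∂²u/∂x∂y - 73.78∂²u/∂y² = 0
Elliptic (discriminant = -565.0396).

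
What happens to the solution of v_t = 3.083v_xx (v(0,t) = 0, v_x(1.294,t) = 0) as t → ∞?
v → 0. Heat escapes through the Dirichlet boundary.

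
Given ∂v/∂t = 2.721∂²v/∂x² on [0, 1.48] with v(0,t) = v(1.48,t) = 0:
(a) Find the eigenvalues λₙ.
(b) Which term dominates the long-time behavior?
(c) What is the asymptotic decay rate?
Eigenvalues: λₙ = 2.721n²π²/1.48².
First three modes:
  n=1: λ₁ = 2.721π²/1.48² ≈ 12.26
  n=2: λ₂ = 10.884π²/1.48² ≈ 49.042 (4× faster decay)
  n=3: λ₃ = 24.489π²/1.48² ≈ 110.344 (9× faster decay)
As t → ∞, higher modes decay exponentially faster. The n=1 mode dominates: v ~ c₁ sin(πx/1.48) e^{-λ₁t}.
Decay rate: λ₁ = 2.721π²/1.48² ≈ 12.26.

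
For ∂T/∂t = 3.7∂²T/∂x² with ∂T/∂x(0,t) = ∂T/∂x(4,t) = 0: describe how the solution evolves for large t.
T → constant (steady state). Heat is conserved (no flux at boundaries); solution approaches the spatial average.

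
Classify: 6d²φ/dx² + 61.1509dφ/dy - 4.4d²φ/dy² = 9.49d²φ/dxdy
Rewriting in standard form: 6d²φ/dx² - 9.49d²φ/dxdy - 4.4d²φ/dy² + 61.1509dφ/dy = 0. Hyperbolic (discriminant = 195.6601).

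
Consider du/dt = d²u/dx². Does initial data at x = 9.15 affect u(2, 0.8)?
Yes, for any finite x. The heat equation has infinite propagation speed, so all initial data affects all points at any t > 0.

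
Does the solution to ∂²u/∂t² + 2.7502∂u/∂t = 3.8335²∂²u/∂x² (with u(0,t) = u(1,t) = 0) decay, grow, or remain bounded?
u → 0. Damping (γ=2.7502) dissipates energy; oscillations decay exponentially.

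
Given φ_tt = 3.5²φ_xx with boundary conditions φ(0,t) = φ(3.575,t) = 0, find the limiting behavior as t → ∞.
φ oscillates (no decay). Energy is conserved; the solution oscillates indefinitely as standing waves.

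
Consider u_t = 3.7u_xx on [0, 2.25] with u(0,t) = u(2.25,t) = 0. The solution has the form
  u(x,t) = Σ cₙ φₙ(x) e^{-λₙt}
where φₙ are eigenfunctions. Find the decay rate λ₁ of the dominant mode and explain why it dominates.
Eigenvalues: λₙ = 3.7n²π²/2.25².
First three modes:
  n=1: λ₁ = 3.7π²/2.25² ≈ 7.213
  n=2: λ₂ = 14.8π²/2.25² ≈ 28.853 (4× faster decay)
  n=3: λ₃ = 33.3π²/2.25² ≈ 64.92 (9× faster decay)
As t → ∞, higher modes decay exponentially faster. The n=1 mode dominates: u ~ c₁ sin(πx/2.25) e^{-λ₁t}.
Decay rate: λ₁ = 3.7π²/2.25² ≈ 7.213.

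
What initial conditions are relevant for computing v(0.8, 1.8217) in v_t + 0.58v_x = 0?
A single point: x = -0.256586. The characteristic through (0.8, 1.8217) is x - 0.58t = const, so x = 0.8 - 0.58·1.8217 = -0.256586.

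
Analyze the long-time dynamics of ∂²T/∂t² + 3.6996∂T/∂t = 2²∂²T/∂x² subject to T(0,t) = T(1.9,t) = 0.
Long-time behavior: T → 0. Damping (γ=3.6996) dissipates energy; oscillations decay exponentially.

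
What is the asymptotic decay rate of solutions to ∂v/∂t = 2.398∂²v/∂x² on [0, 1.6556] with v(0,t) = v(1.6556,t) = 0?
Eigenvalues: λₙ = 2.398n²π²/1.6556².
First three modes:
  n=1: λ₁ = 2.398π²/1.6556² ≈ 8.635
  n=2: λ₂ = 9.592π²/1.6556² ≈ 34.538 (4× faster decay)
  n=3: λ₃ = 21.582π²/1.6556² ≈ 77.711 (9× faster decay)
As t → ∞, higher modes decay exponentially faster. The n=1 mode dominates: v ~ c₁ sin(πx/1.6556) e^{-λ₁t}.
Decay rate: λ₁ = 2.398π²/1.6556² ≈ 8.635.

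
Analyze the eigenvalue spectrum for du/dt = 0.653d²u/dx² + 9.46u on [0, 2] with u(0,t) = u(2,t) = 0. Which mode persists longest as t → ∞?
Eigenvalues: λₙ = 0.653n²π²/2² - 9.46.
First three modes:
  n=1: λ₁ = 0.653π²/2² - 9.46 ≈ -7.849
  n=2: λ₂ = 2.612π²/2² - 9.46 ≈ -3.015
  n=3: λ₃ = 5.877π²/2² - 9.46 ≈ 5.041
Since 0.653π²/2² ≈ 1.611 < 9.46, λ₁ < 0.
The n=1 mode grows fastest (−λₙ is largest for n=1) → dominates.
Asymptotic: u ~ c₁ sin(πx/2) e^{7.849t} (exponential growth at rate −λ₁ ≈ 7.849).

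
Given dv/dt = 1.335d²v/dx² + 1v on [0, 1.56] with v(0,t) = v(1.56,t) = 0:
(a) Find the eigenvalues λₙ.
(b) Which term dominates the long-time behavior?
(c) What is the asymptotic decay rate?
Eigenvalues: λₙ = 1.335n²π²/1.56² - 1.
First three modes:
  n=1: λ₁ = 1.335π²/1.56² - 1 ≈ 4.414
  n=2: λ₂ = 5.34π²/1.56² - 1 ≈ 20.657
  n=3: λ₃ = 12.015π²/1.56² - 1 ≈ 47.728
Since 1.335π²/1.56² ≈ 5.414 > 1, all λₙ > 0.
The n=1 mode decays slowest → dominates as t → ∞.
Asymptotic: v ~ c₁ sin(πx/1.56) e^{-λ₁t} with decay rate λ₁ ≈ 4.414.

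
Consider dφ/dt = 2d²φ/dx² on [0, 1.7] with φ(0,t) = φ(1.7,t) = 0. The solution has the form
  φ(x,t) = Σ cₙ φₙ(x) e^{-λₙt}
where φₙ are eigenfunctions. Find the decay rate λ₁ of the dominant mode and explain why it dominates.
Eigenvalues: λₙ = 2n²π²/1.7².
First three modes:
  n=1: λ₁ = 2π²/1.7² ≈ 6.83
  n=2: λ₂ = 8π²/1.7² ≈ 27.321 (4× faster decay)
  n=3: λ₃ = 18π²/1.7² ≈ 61.472 (9× faster decay)
As t → ∞, higher modes decay exponentially faster. The n=1 mode dominates: φ ~ c₁ sin(πx/1.7) e^{-λ₁t}.
Decay rate: λ₁ = 2π²/1.7² ≈ 6.83.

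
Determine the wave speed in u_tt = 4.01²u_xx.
Speed = 4.01. Information travels along characteristics x = x₀ ± 4.01t.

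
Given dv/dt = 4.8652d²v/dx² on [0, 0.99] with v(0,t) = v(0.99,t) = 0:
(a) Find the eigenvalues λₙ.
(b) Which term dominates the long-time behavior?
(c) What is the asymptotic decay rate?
Eigenvalues: λₙ = 4.8652n²π²/0.99².
First three modes:
  n=1: λ₁ = 4.8652π²/0.99² ≈ 48.993
  n=2: λ₂ = 19.4608π²/0.99² ≈ 195.97 (4× faster decay)
  n=3: λ₃ = 43.7868π²/0.99² ≈ 440.933 (9× faster decay)
As t → ∞, higher modes decay exponentially faster. The n=1 mode dominates: v ~ c₁ sin(πx/0.99) e^{-λ₁t}.
Decay rate: λ₁ = 4.8652π²/0.99² ≈ 48.993.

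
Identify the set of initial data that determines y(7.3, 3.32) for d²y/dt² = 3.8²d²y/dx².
Domain of dependence: [-5.316, 19.916]. Signals travel at speed 3.8, so data within |x - 7.3| ≤ 3.8·3.32 = 12.616 can reach the point.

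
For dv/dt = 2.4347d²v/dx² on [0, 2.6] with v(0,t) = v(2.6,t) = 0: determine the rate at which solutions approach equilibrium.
Eigenvalues: λₙ = 2.4347n²π²/2.6².
First three modes:
  n=1: λ₁ = 2.4347π²/2.6² ≈ 3.555
  n=2: λ₂ = 9.7388π²/2.6² ≈ 14.219 (4× faster decay)
  n=3: λ₃ = 21.9123π²/2.6² ≈ 31.992 (9× faster decay)
As t → ∞, higher modes decay exponentially faster. The n=1 mode dominates: v ~ c₁ sin(πx/2.6) e^{-λ₁t}.
Decay rate: λ₁ = 2.4347π²/2.6² ≈ 3.555.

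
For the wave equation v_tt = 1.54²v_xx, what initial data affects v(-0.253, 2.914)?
Domain of dependence: [-4.74056, 4.23456]. Signals travel at speed 1.54, so data within |x - -0.253| ≤ 1.54·2.914 = 4.48756 can reach the point.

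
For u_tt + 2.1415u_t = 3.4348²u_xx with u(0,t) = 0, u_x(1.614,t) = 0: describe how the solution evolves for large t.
u → 0. Damping (γ=2.1415) dissipates energy; oscillations decay exponentially.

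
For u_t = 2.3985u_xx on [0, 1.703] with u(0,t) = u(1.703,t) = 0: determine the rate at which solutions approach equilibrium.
Eigenvalues: λₙ = 2.3985n²π²/1.703².
First three modes:
  n=1: λ₁ = 2.3985π²/1.703² ≈ 8.162
  n=2: λ₂ = 9.594π²/1.703² ≈ 32.649 (4× faster decay)
  n=3: λ₃ = 21.5865π²/1.703² ≈ 73.46 (9× faster decay)
As t → ∞, higher modes decay exponentially faster. The n=1 mode dominates: u ~ c₁ sin(πx/1.703) e^{-λ₁t}.
Decay rate: λ₁ = 2.3985π²/1.703² ≈ 8.162.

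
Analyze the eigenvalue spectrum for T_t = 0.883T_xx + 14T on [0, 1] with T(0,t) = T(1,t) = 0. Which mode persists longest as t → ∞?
Eigenvalues: λₙ = 0.883n²π²/1² - 14.
First three modes:
  n=1: λ₁ = 0.883π² - 14 ≈ -5.285
  n=2: λ₂ = 3.532π² - 14 ≈ 20.859
  n=3: λ₃ = 7.947π² - 14 ≈ 64.434
Since 0.883π² ≈ 8.715 < 14, λ₁ < 0.
The n=1 mode grows fastest (−λₙ is largest for n=1) → dominates.
Asymptotic: T ~ c₁ sin(πx/1) e^{5.285t} (exponential growth at rate −λ₁ ≈ 5.285).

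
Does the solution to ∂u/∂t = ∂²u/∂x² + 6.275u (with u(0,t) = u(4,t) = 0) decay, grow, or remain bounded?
u grows unboundedly. Reaction dominates diffusion (r=6.275 > κπ²/L²≈0.62); solution grows exponentially.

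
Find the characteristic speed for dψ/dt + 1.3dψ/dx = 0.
Speed = 1.3. Information travels along x - 1.3t = const (rightward).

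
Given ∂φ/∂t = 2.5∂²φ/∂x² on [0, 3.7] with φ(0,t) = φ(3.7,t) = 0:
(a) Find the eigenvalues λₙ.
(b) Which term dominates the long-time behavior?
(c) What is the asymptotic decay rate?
Eigenvalues: λₙ = 2.5n²π²/3.7².
First three modes:
  n=1: λ₁ = 2.5π²/3.7² ≈ 1.802
  n=2: λ₂ = 10π²/3.7² ≈ 7.209 (4× faster decay)
  n=3: λ₃ = 22.5π²/3.7² ≈ 16.221 (9× faster decay)
As t → ∞, higher modes decay exponentially faster. The n=1 mode dominates: φ ~ c₁ sin(πx/3.7) e^{-λ₁t}.
Decay rate: λ₁ = 2.5π²/3.7² ≈ 1.802.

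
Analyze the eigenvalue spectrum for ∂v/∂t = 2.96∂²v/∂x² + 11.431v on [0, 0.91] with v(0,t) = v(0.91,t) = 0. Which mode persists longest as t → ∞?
Eigenvalues: λₙ = 2.96n²π²/0.91² - 11.431.
First three modes:
  n=1: λ₁ = 2.96π²/0.91² - 11.431 ≈ 23.847
  n=2: λ₂ = 11.84π²/0.91² - 11.431 ≈ 129.683
  n=3: λ₃ = 26.64π²/0.91² - 11.431 ≈ 306.074
Since 2.96π²/0.91² ≈ 35.278 > 11.431, all λₙ > 0.
The n=1 mode decays slowest → dominates as t → ∞.
Asymptotic: v ~ c₁ sin(πx/0.91) e^{-λ₁t} with decay rate λ₁ ≈ 23.847.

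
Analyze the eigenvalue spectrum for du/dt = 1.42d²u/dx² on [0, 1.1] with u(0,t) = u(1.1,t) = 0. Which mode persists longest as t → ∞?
Eigenvalues: λₙ = 1.42n²π²/1.1².
First three modes:
  n=1: λ₁ = 1.42π²/1.1² ≈ 11.583
  n=2: λ₂ = 5.68π²/1.1² ≈ 46.33 (4× faster decay)
  n=3: λ₃ = 12.78π²/1.1² ≈ 104.243 (9× faster decay)
As t → ∞, higher modes decay exponentially faster. The n=1 mode dominates: u ~ c₁ sin(πx/1.1) e^{-λ₁t}.
Decay rate: λ₁ = 1.42π²/1.1² ≈ 11.583.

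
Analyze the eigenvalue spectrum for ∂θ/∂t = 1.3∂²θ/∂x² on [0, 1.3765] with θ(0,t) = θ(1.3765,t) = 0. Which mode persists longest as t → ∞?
Eigenvalues: λₙ = 1.3n²π²/1.3765².
First three modes:
  n=1: λ₁ = 1.3π²/1.3765² ≈ 6.772
  n=2: λ₂ = 5.2π²/1.3765² ≈ 27.086 (4× faster decay)
  n=3: λ₃ = 11.7π²/1.3765² ≈ 60.944 (9× faster decay)
As t → ∞, higher modes decay exponentially faster. The n=1 mode dominates: θ ~ c₁ sin(πx/1.3765) e^{-λ₁t}.
Decay rate: λ₁ = 1.3π²/1.3765² ≈ 6.772.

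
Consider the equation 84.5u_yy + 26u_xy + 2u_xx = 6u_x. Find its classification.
Rewriting in standard form: 2u_xx + 26u_xy + 84.5u_yy - 6u_x = 0. Parabolic. (A = 2, B = 26, C = 84.5 gives B² - 4AC = 0.)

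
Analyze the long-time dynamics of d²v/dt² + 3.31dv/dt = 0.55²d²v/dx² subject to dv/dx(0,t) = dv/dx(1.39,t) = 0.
Long-time behavior: v → constant (steady state). Damping (γ=3.31) dissipates the nonconstant modes; with Neumann BCs the spatial average obeys M''+γM'=0 and tends to a finite limit.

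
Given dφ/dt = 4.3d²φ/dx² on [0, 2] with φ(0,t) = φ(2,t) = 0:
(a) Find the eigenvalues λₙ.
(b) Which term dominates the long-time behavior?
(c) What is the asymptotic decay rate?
Eigenvalues: λₙ = 4.3n²π²/2².
First three modes:
  n=1: λ₁ = 4.3π²/2² ≈ 10.61
  n=2: λ₂ = 17.2π²/2² ≈ 42.439 (4× faster decay)
  n=3: λ₃ = 38.7π²/2² ≈ 95.488 (9× faster decay)
As t → ∞, higher modes decay exponentially faster. The n=1 mode dominates: φ ~ c₁ sin(πx/2) e^{-λ₁t}.
Decay rate: λ₁ = 4.3π²/2² ≈ 10.61.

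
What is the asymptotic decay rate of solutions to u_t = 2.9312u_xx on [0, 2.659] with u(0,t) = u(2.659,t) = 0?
Eigenvalues: λₙ = 2.9312n²π²/2.659².
First three modes:
  n=1: λ₁ = 2.9312π²/2.659² ≈ 4.092
  n=2: λ₂ = 11.7248π²/2.659² ≈ 16.367 (4× faster decay)
  n=3: λ₃ = 26.3808π²/2.659² ≈ 36.826 (9× faster decay)
As t → ∞, higher modes decay exponentially faster. The n=1 mode dominates: u ~ c₁ sin(πx/2.659) e^{-λ₁t}.
Decay rate: λ₁ = 2.9312π²/2.659² ≈ 4.092.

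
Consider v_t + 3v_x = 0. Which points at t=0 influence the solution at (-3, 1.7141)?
A single point: x = -8.1423. The characteristic through (-3, 1.7141) is x - 3t = const, so x = -3 - 3·1.7141 = -8.1423.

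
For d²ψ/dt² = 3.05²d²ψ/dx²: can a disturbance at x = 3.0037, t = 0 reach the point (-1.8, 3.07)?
Yes. The domain of dependence is [-11.1635, 7.5635], and 3.0037 ∈ [-11.1635, 7.5635].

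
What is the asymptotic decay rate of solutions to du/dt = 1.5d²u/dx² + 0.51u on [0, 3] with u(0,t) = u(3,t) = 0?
Eigenvalues: λₙ = 1.5n²π²/3² - 0.51.
First three modes:
  n=1: λ₁ = 1.5π²/3² - 0.51 ≈ 1.135
  n=2: λ₂ = 6π²/3² - 0.51 ≈ 6.07
  n=3: λ₃ = 13.5π²/3² - 0.51 ≈ 14.294
Since 1.5π²/3² ≈ 1.645 > 0.51, all λₙ > 0.
The n=1 mode decays slowest → dominates as t → ∞.
Asymptotic: u ~ c₁ sin(πx/3) e^{-λ₁t} with decay rate λ₁ ≈ 1.135.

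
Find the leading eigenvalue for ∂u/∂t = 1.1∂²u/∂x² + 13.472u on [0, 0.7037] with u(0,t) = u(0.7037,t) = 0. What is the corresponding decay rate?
Eigenvalues: λₙ = 1.1n²π²/0.7037² - 13.472.
First three modes:
  n=1: λ₁ = 1.1π²/0.7037² - 13.472 ≈ 8.452
  n=2: λ₂ = 4.4π²/0.7037² - 13.472 ≈ 74.224
  n=3: λ₃ = 9.9π²/0.7037² - 13.472 ≈ 183.843
Since 1.1π²/0.7037² ≈ 21.924 > 13.472, all λₙ > 0.
The n=1 mode decays slowest → dominates as t → ∞.
Asymptotic: u ~ c₁ sin(πx/0.7037) e^{-λ₁t} with decay rate λ₁ ≈ 8.452.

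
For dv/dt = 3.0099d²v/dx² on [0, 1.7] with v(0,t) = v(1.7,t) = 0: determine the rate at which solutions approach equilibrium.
Eigenvalues: λₙ = 3.0099n²π²/1.7².
First three modes:
  n=1: λ₁ = 3.0099π²/1.7² ≈ 10.279
  n=2: λ₂ = 12.0396π²/1.7² ≈ 41.116 (4× faster decay)
  n=3: λ₃ = 27.0891π²/1.7² ≈ 92.512 (9× faster decay)
As t → ∞, higher modes decay exponentially faster. The n=1 mode dominates: v ~ c₁ sin(πx/1.7) e^{-λ₁t}.
Decay rate: λ₁ = 3.0099π²/1.7² ≈ 10.279.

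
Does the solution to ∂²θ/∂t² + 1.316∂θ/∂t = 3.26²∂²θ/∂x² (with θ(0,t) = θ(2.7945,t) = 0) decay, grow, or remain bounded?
θ → 0. Damping (γ=1.316) dissipates energy; oscillations decay exponentially.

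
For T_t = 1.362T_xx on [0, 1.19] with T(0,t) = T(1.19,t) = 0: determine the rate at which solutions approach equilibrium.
Eigenvalues: λₙ = 1.362n²π²/1.19².
First three modes:
  n=1: λ₁ = 1.362π²/1.19² ≈ 9.493
  n=2: λ₂ = 5.448π²/1.19² ≈ 37.97 (4× faster decay)
  n=3: λ₃ = 12.258π²/1.19² ≈ 85.433 (9× faster decay)
As t → ∞, higher modes decay exponentially faster. The n=1 mode dominates: T ~ c₁ sin(πx/1.19) e^{-λ₁t}.
Decay rate: λ₁ = 1.362π²/1.19² ≈ 9.493.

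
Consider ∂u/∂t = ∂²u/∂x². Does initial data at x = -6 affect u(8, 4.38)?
Yes, for any finite x. The heat equation has infinite propagation speed, so all initial data affects all points at any t > 0.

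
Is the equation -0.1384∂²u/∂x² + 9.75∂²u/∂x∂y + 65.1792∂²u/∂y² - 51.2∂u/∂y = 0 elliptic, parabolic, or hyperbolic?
Computing B² - 4AC with A = -0.1384, B = 9.75, C = 65.1792: discriminant = 131.14570512 (positive). Answer: hyperbolic.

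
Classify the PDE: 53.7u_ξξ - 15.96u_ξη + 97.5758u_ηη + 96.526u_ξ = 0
A = 53.7, B = -15.96, C = 97.5758. Discriminant B² - 4AC = -20704.56024. Since -20704.56024 < 0, elliptic.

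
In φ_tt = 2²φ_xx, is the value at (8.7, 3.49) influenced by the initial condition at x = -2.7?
No. The domain of dependence is [1.72, 15.68], and -2.7 is outside this interval.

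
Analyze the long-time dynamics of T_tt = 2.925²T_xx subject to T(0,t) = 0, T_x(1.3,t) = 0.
Long-time behavior: T oscillates (no decay). Energy is conserved; the solution oscillates indefinitely as standing waves.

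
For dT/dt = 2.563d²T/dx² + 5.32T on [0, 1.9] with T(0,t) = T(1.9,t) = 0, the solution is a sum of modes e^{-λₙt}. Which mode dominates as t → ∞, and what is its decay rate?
Eigenvalues: λₙ = 2.563n²π²/1.9² - 5.32.
First three modes:
  n=1: λ₁ = 2.563π²/1.9² - 5.32 ≈ 1.687
  n=2: λ₂ = 10.252π²/1.9² - 5.32 ≈ 22.709
  n=3: λ₃ = 23.067π²/1.9² - 5.32 ≈ 57.744
Since 2.563π²/1.9² ≈ 7.007 > 5.32, all λₙ > 0.
The n=1 mode decays slowest → dominates as t → ∞.
Asymptotic: T ~ c₁ sin(πx/1.9) e^{-λ₁t} with decay rate λ₁ ≈ 1.687.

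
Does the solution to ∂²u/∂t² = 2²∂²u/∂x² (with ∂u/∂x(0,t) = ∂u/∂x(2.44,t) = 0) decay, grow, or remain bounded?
u oscillates about a mean that drifts linearly in t (generically unbounded; no decay). There is no damping, so the nonconstant modes persist as standing waves (energy conserved, no decay). But with Neumann conditions at both ends the constant mode has eigenvalue 0: the spatial mean M(t) of u satisfies M'' = 0, so M(t) = M(0) + M'(0)·t. Unless the initial velocity has zero mean (∫u_t(x,0)dx = 0), the solution grows linearly in t (unbounded, though not exponentially); if it does have zero mean, the solution stays bounded and simply oscillates.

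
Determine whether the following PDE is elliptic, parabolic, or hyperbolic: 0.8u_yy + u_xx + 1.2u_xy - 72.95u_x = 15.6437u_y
Rewriting in standard form: u_xx + 1.2u_xy + 0.8u_yy - 72.95u_x - 15.6437u_y = 0. Coefficients: A = 1, B = 1.2, C = 0.8. B² - 4AC = -1.76, which is negative, so the equation is elliptic.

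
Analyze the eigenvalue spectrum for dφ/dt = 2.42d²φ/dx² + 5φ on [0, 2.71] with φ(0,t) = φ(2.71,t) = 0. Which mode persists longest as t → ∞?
Eigenvalues: λₙ = 2.42n²π²/2.71² - 5.
First three modes:
  n=1: λ₁ = 2.42π²/2.71² - 5 ≈ -1.748
  n=2: λ₂ = 9.68π²/2.71² - 5 ≈ 8.009
  n=3: λ₃ = 21.78π²/2.71² - 5 ≈ 24.27
Since 2.42π²/2.71² ≈ 3.252 < 5, λ₁ < 0.
The n=1 mode grows fastest (−λₙ is largest for n=1) → dominates.
Asymptotic: φ ~ c₁ sin(πx/2.71) e^{1.748t} (exponential growth at rate −λ₁ ≈ 1.748).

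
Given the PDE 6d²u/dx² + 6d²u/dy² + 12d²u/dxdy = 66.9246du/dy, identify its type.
Rewriting in standard form: 6d²u/dx² + 12d²u/dxdy + 6d²u/dy² - 66.9246du/dy = 0. The second-order coefficients are A = 6, B = 12, C = 6. Since B² - 4AC = 0 = 0, this is a parabolic PDE.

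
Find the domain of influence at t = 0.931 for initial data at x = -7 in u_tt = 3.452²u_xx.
Domain of influence: [-10.213812, -3.786188]. Data at x = -7 spreads outward at speed 3.452.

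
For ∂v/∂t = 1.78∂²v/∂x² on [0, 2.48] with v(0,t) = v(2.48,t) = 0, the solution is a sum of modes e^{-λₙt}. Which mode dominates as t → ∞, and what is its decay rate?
Eigenvalues: λₙ = 1.78n²π²/2.48².
First three modes:
  n=1: λ₁ = 1.78π²/2.48² ≈ 2.856
  n=2: λ₂ = 7.12π²/2.48² ≈ 11.426 (4× faster decay)
  n=3: λ₃ = 16.02π²/2.48² ≈ 25.707 (9× faster decay)
As t → ∞, higher modes decay exponentially faster. The n=1 mode dominates: v ~ c₁ sin(πx/2.48) e^{-λ₁t}.
Decay rate: λ₁ = 1.78π²/2.48² ≈ 2.856.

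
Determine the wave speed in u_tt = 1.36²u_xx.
Speed = 1.36. Information travels along characteristics x = x₀ ± 1.36t.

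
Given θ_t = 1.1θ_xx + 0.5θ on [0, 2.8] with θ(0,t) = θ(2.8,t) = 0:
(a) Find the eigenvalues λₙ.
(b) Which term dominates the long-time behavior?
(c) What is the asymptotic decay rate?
Eigenvalues: λₙ = 1.1n²π²/2.8² - 0.5.
First three modes:
  n=1: λ₁ = 1.1π²/2.8² - 0.5 ≈ 0.885
  n=2: λ₂ = 4.4π²/2.8² - 0.5 ≈ 5.039
  n=3: λ₃ = 9.9π²/2.8² - 0.5 ≈ 11.963
Since 1.1π²/2.8² ≈ 1.385 > 0.5, all λₙ > 0.
The n=1 mode decays slowest → dominates as t → ∞.
Asymptotic: θ ~ c₁ sin(πx/2.8) e^{-λ₁t} with decay rate λ₁ ≈ 0.885.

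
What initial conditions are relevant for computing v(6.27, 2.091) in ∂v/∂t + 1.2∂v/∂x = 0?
A single point: x = 3.7608. The characteristic through (6.27, 2.091) is x - 1.2t = const, so x = 6.27 - 1.2·2.091 = 3.7608.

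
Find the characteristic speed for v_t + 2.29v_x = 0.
Speed = 2.29. Information travels along x - 2.29t = const (rightward).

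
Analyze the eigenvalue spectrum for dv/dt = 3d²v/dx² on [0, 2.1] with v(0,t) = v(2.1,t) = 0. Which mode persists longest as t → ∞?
Eigenvalues: λₙ = 3n²π²/2.1².
First three modes:
  n=1: λ₁ = 3π²/2.1² ≈ 6.714
  n=2: λ₂ = 12π²/2.1² ≈ 26.856 (4× faster decay)
  n=3: λ₃ = 27π²/2.1² ≈ 60.426 (9× faster decay)
As t → ∞, higher modes decay exponentially faster. The n=1 mode dominates: v ~ c₁ sin(πx/2.1) e^{-λ₁t}.
Decay rate: λ₁ = 3π²/2.1² ≈ 6.714.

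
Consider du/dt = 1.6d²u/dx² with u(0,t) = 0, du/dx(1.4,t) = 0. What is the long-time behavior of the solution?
As t → ∞, u → 0. Heat escapes through the Dirichlet boundary.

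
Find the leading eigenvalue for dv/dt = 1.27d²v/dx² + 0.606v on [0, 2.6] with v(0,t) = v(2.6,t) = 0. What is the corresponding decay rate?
Eigenvalues: λₙ = 1.27n²π²/2.6² - 0.606.
First three modes:
  n=1: λ₁ = 1.27π²/2.6² - 0.606 ≈ 1.248
  n=2: λ₂ = 5.08π²/2.6² - 0.606 ≈ 6.811
  n=3: λ₃ = 11.43π²/2.6² - 0.606 ≈ 16.082
Since 1.27π²/2.6² ≈ 1.854 > 0.606, all λₙ > 0.
The n=1 mode decays slowest → dominates as t → ∞.
Asymptotic: v ~ c₁ sin(πx/2.6) e^{-λ₁t} with decay rate λ₁ ≈ 1.248.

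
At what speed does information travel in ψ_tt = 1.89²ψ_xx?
Speed = 1.89. Information travels along characteristics x = x₀ ± 1.89t.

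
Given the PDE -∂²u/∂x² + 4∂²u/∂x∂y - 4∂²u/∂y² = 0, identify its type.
The second-order coefficients are A = -1, B = 4, C = -4. Since B² - 4AC = 0 = 0, this is a parabolic PDE.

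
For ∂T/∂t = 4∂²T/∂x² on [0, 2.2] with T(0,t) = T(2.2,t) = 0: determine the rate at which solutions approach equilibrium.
Eigenvalues: λₙ = 4n²π²/2.2².
First three modes:
  n=1: λ₁ = 4π²/2.2² ≈ 8.157
  n=2: λ₂ = 16π²/2.2² ≈ 32.627 (4× faster decay)
  n=3: λ₃ = 36π²/2.2² ≈ 73.41 (9× faster decay)
As t → ∞, higher modes decay exponentially faster. The n=1 mode dominates: T ~ c₁ sin(πx/2.2) e^{-λ₁t}.
Decay rate: λ₁ = 4π²/2.2² ≈ 8.157.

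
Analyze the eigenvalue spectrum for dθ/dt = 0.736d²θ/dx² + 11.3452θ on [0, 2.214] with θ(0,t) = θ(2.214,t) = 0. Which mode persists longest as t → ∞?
Eigenvalues: λₙ = 0.736n²π²/2.214² - 11.3452.
First three modes:
  n=1: λ₁ = 0.736π²/2.214² - 11.3452 ≈ -9.863
  n=2: λ₂ = 2.944π²/2.214² - 11.3452 ≈ -5.418
  n=3: λ₃ = 6.624π²/2.214² - 11.3452 ≈ 1.992
Since 0.736π²/2.214² ≈ 1.482 < 11.3452, λ₁ < 0.
The n=1 mode grows fastest (−λₙ is largest for n=1) → dominates.
Asymptotic: θ ~ c₁ sin(πx/2.214) e^{9.863t} (exponential growth at rate −λ₁ ≈ 9.863).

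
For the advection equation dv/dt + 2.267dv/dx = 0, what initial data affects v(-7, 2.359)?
A single point: x = -12.347853. The characteristic through (-7, 2.359) is x - 2.267t = const, so x = -7 - 2.267·2.359 = -12.347853.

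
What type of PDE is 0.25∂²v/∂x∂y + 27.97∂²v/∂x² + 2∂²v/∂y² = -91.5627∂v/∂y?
Rewriting in standard form: 27.97∂²v/∂x² + 0.25∂²v/∂x∂y + 2∂²v/∂y² + 91.5627∂v/∂y = 0. With A = 27.97, B = 0.25, C = 2, the discriminant is -223.6975. This is an elliptic PDE.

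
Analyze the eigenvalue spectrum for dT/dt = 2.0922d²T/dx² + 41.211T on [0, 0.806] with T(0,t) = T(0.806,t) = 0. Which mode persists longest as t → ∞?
Eigenvalues: λₙ = 2.0922n²π²/0.806² - 41.211.
First three modes:
  n=1: λ₁ = 2.0922π²/0.806² - 41.211 ≈ -9.425
  n=2: λ₂ = 8.3688π²/0.806² - 41.211 ≈ 85.932
  n=3: λ₃ = 18.8298π²/0.806² - 41.211 ≈ 244.861
Since 2.0922π²/0.806² ≈ 31.786 < 41.211, λ₁ < 0.
The n=1 mode grows fastest (−λₙ is largest for n=1) → dominates.
Asymptotic: T ~ c₁ sin(πx/0.806) e^{9.425t} (exponential growth at rate −λ₁ ≈ 9.425).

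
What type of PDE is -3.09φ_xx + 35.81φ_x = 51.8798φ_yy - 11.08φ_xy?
Rewriting in standard form: -3.09φ_xx + 11.08φ_xy - 51.8798φ_yy + 35.81φ_x = 0. With A = -3.09, B = 11.08, C = -51.8798, the discriminant is -518.467928. This is an elliptic PDE.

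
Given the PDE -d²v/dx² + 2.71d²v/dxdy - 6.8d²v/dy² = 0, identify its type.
The second-order coefficients are A = -1, B = 2.71, C = -6.8. Since B² - 4AC = -19.8559 < 0, this is an elliptic PDE.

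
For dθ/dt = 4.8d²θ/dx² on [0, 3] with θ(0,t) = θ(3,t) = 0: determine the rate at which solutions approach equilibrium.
Eigenvalues: λₙ = 4.8n²π²/3².
First three modes:
  n=1: λ₁ = 4.8π²/3² ≈ 5.264
  n=2: λ₂ = 19.2π²/3² ≈ 21.055 (4× faster decay)
  n=3: λ₃ = 43.2π²/3² ≈ 47.374 (9× faster decay)
As t → ∞, higher modes decay exponentially faster. The n=1 mode dominates: θ ~ c₁ sin(πx/3) e^{-λ₁t}.
Decay rate: λ₁ = 4.8π²/3² ≈ 5.264.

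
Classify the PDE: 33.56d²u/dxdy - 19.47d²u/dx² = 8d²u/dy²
Rewriting in standard form: -19.47d²u/dx² + 33.56d²u/dxdy - 8d²u/dy² = 0. A = -19.47, B = 33.56, C = -8. Discriminant B² - 4AC = 503.2336. Since 503.2336 > 0, hyperbolic.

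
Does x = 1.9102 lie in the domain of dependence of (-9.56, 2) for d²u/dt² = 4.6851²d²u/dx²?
No. The domain of dependence is [-18.9302, -0.1898], and 1.9102 is outside this interval.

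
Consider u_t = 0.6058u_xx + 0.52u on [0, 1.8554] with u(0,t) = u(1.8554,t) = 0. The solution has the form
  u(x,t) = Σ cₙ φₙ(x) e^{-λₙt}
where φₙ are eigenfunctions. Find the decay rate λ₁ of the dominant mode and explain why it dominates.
Eigenvalues: λₙ = 0.6058n²π²/1.8554² - 0.52.
First three modes:
  n=1: λ₁ = 0.6058π²/1.8554² - 0.52 ≈ 1.217
  n=2: λ₂ = 2.4232π²/1.8554² - 0.52 ≈ 6.427
  n=3: λ₃ = 5.4522π²/1.8554² - 0.52 ≈ 15.111
Since 0.6058π²/1.8554² ≈ 1.737 > 0.52, all λₙ > 0.
The n=1 mode decays slowest → dominates as t → ∞.
Asymptotic: u ~ c₁ sin(πx/1.8554) e^{-λ₁t} with decay rate λ₁ ≈ 1.217.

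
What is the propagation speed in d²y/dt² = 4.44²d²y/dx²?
Speed = 4.44. Information travels along characteristics x = x₀ ± 4.44t.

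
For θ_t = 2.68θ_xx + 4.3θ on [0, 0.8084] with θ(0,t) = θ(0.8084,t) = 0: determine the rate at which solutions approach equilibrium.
Eigenvalues: λₙ = 2.68n²π²/0.8084² - 4.3.
First three modes:
  n=1: λ₁ = 2.68π²/0.8084² - 4.3 ≈ 36.175
  n=2: λ₂ = 10.72π²/0.8084² - 4.3 ≈ 157.598
  n=3: λ₃ = 24.12π²/0.8084² - 4.3 ≈ 359.971
Since 2.68π²/0.8084² ≈ 40.475 > 4.3, all λₙ > 0.
The n=1 mode decays slowest → dominates as t → ∞.
Asymptotic: θ ~ c₁ sin(πx/0.8084) e^{-λ₁t} with decay rate λ₁ ≈ 36.175.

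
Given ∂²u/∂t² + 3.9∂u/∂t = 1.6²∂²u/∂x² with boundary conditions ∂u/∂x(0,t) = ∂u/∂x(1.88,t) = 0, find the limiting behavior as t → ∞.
u → constant (steady state). Damping (γ=3.9) dissipates the nonconstant modes; with Neumann BCs the spatial average obeys M''+γM'=0 and tends to a finite limit.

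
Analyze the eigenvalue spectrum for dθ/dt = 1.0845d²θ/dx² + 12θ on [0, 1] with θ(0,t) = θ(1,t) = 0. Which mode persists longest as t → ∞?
Eigenvalues: λₙ = 1.0845n²π²/1² - 12.
First three modes:
  n=1: λ₁ = 1.0845π² - 12 ≈ -1.296
  n=2: λ₂ = 4.338π² - 12 ≈ 30.814
  n=3: λ₃ = 9.7605π² - 12 ≈ 84.332
Since 1.0845π² ≈ 10.704 < 12, λ₁ < 0.
The n=1 mode grows fastest (−λₙ is largest for n=1) → dominates.
Asymptotic: θ ~ c₁ sin(πx/1) e^{1.296t} (exponential growth at rate −λ₁ ≈ 1.296).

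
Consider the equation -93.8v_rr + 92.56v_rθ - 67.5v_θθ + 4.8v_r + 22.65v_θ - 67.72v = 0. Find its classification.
Elliptic. (A = -93.8, B = 92.56, C = -67.5 gives B² - 4AC = -16758.6464.)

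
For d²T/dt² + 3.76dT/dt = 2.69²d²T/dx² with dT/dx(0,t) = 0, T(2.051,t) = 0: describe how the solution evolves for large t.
T → 0. Damping (γ=3.76) dissipates energy; oscillations decay exponentially.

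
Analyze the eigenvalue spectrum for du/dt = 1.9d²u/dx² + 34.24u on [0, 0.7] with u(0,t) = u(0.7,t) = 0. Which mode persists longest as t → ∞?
Eigenvalues: λₙ = 1.9n²π²/0.7² - 34.24.
First three modes:
  n=1: λ₁ = 1.9π²/0.7² - 34.24 ≈ 4.03
  n=2: λ₂ = 7.6π²/0.7² - 34.24 ≈ 118.84
  n=3: λ₃ = 17.1π²/0.7² - 34.24 ≈ 310.189
Since 1.9π²/0.7² ≈ 38.27 > 34.24, all λₙ > 0.
The n=1 mode decays slowest → dominates as t → ∞.
Asymptotic: u ~ c₁ sin(πx/0.7) e^{-λ₁t} with decay rate λ₁ ≈ 4.03.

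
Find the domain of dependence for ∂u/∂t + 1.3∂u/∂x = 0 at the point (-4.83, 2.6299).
A single point: x = -8.24887. The characteristic through (-4.83, 2.6299) is x - 1.3t = const, so x = -4.83 - 1.3·2.6299 = -8.24887.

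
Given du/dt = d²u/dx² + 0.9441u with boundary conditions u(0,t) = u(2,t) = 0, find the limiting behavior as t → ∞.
u → 0. Diffusion dominates reaction (r=0.9441 < κπ²/L²≈2.47); solution decays.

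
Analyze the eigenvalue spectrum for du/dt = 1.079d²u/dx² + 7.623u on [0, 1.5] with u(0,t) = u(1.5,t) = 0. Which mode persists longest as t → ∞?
Eigenvalues: λₙ = 1.079n²π²/1.5² - 7.623.
First three modes:
  n=1: λ₁ = 1.079π²/1.5² - 7.623 ≈ -2.89
  n=2: λ₂ = 4.316π²/1.5² - 7.623 ≈ 11.309
  n=3: λ₃ = 9.711π²/1.5² - 7.623 ≈ 34.974
Since 1.079π²/1.5² ≈ 4.733 < 7.623, λ₁ < 0.
The n=1 mode grows fastest (−λₙ is largest for n=1) → dominates.
Asymptotic: u ~ c₁ sin(πx/1.5) e^{2.89t} (exponential growth at rate −λ₁ ≈ 2.89).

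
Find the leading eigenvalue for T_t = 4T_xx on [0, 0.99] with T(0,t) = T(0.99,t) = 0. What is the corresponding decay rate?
Eigenvalues: λₙ = 4n²π²/0.99².
First three modes:
  n=1: λ₁ = 4π²/0.99² ≈ 40.28
  n=2: λ₂ = 16π²/0.99² ≈ 161.12 (4× faster decay)
  n=3: λ₃ = 36π²/0.99² ≈ 362.52 (9× faster decay)
As t → ∞, higher modes decay exponentially faster. The n=1 mode dominates: T ~ c₁ sin(πx/0.99) e^{-λ₁t}.
Decay rate: λ₁ = 4π²/0.99² ≈ 40.28.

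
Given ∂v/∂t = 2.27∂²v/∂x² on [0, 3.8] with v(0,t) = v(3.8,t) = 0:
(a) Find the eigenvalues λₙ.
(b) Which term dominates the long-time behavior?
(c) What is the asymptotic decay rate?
Eigenvalues: λₙ = 2.27n²π²/3.8².
First three modes:
  n=1: λ₁ = 2.27π²/3.8² ≈ 1.552
  n=2: λ₂ = 9.08π²/3.8² ≈ 6.206 (4× faster decay)
  n=3: λ₃ = 20.43π²/3.8² ≈ 13.964 (9× faster decay)
As t → ∞, higher modes decay exponentially faster. The n=1 mode dominates: v ~ c₁ sin(πx/3.8) e^{-λ₁t}.
Decay rate: λ₁ = 2.27π²/3.8² ≈ 1.552.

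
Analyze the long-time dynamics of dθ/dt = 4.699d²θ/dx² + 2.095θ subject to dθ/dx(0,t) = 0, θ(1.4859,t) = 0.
Long-time behavior: θ → 0. Diffusion dominates reaction (r=2.095 < κπ²/(4L²)≈5.25); solution decays.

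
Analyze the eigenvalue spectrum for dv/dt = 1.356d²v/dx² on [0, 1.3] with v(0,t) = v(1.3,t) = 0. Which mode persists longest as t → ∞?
Eigenvalues: λₙ = 1.356n²π²/1.3².
First three modes:
  n=1: λ₁ = 1.356π²/1.3² ≈ 7.919
  n=2: λ₂ = 5.424π²/1.3² ≈ 31.676 (4× faster decay)
  n=3: λ₃ = 12.204π²/1.3² ≈ 71.271 (9× faster decay)
As t → ∞, higher modes decay exponentially faster. The n=1 mode dominates: v ~ c₁ sin(πx/1.3) e^{-λ₁t}.
Decay rate: λ₁ = 1.356π²/1.3² ≈ 7.919.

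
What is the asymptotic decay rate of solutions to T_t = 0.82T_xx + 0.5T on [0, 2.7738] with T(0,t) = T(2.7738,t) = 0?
Eigenvalues: λₙ = 0.82n²π²/2.7738² - 0.5.
First three modes:
  n=1: λ₁ = 0.82π²/2.7738² - 0.5 ≈ 0.552
  n=2: λ₂ = 3.28π²/2.7738² - 0.5 ≈ 3.707
  n=3: λ₃ = 7.38π²/2.7738² - 0.5 ≈ 8.967
Since 0.82π²/2.7738² ≈ 1.052 > 0.5, all λₙ > 0.
The n=1 mode decays slowest → dominates as t → ∞.
Asymptotic: T ~ c₁ sin(πx/2.7738) e^{-λ₁t} with decay rate λ₁ ≈ 0.552.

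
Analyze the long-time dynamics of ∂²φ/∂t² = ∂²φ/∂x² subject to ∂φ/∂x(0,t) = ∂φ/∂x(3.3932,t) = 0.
Long-time behavior: φ oscillates about a mean that drifts linearly in t (generically unbounded; no decay). There is no damping, so the nonconstant modes persist as standing waves (energy conserved, no decay). But with Neumann conditions at both ends the constant mode has eigenvalue 0: the spatial mean M(t) of φ satisfies M'' = 0, so M(t) = M(0) + M'(0)·t. Unless the initial velocity has zero mean (∫φ_t(x,0)dx = 0), the solution grows linearly in t (unbounded, though not exponentially); if it does have zero mean, the solution stays bounded and simply oscillates.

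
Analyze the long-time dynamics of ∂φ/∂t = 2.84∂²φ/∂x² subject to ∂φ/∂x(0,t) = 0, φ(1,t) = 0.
Long-time behavior: φ → 0. Heat escapes through the Dirichlet boundary.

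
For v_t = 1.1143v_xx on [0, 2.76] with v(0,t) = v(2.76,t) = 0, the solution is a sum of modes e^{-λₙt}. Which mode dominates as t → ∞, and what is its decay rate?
Eigenvalues: λₙ = 1.1143n²π²/2.76².
First three modes:
  n=1: λ₁ = 1.1143π²/2.76² ≈ 1.444
  n=2: λ₂ = 4.4572π²/2.76² ≈ 5.775 (4× faster decay)
  n=3: λ₃ = 10.0287π²/2.76² ≈ 12.994 (9× faster decay)
As t → ∞, higher modes decay exponentially faster. The n=1 mode dominates: v ~ c₁ sin(πx/2.76) e^{-λ₁t}.
Decay rate: λ₁ = 1.1143π²/2.76² ≈ 1.444.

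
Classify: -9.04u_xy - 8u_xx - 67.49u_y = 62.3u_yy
Rewriting in standard form: -8u_xx - 9.04u_xy - 62.3u_yy - 67.49u_y = 0. Elliptic (discriminant = -1911.8784).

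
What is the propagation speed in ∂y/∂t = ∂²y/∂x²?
Infinite. The heat equation is parabolic, not hyperbolic, so disturbances propagate instantly.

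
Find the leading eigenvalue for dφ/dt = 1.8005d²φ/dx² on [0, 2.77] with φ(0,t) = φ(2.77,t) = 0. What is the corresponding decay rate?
Eigenvalues: λₙ = 1.8005n²π²/2.77².
First three modes:
  n=1: λ₁ = 1.8005π²/2.77² ≈ 2.316
  n=2: λ₂ = 7.202π²/2.77² ≈ 9.264 (4× faster decay)
  n=3: λ₃ = 16.2045π²/2.77² ≈ 20.844 (9× faster decay)
As t → ∞, higher modes decay exponentially faster. The n=1 mode dominates: φ ~ c₁ sin(πx/2.77) e^{-λ₁t}.
Decay rate: λ₁ = 1.8005π²/2.77² ≈ 2.316.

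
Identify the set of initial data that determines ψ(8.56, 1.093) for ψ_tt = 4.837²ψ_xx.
Domain of dependence: [3.273159, 13.846841]. Signals travel at speed 4.837, so data within |x - 8.56| ≤ 4.837·1.093 = 5.286841 can reach the point.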